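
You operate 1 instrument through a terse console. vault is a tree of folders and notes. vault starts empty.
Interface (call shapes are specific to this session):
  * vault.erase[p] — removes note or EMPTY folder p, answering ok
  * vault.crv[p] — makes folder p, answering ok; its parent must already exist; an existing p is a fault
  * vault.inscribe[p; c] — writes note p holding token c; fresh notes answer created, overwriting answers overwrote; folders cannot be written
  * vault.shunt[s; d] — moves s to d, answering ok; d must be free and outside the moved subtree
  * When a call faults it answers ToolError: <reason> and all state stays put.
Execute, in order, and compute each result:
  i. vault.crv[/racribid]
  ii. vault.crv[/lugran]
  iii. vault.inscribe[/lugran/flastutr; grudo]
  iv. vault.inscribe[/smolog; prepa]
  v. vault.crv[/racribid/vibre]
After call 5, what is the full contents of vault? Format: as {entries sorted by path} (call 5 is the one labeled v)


Answer: {lugran/, lugran/flastutr=grudo, racribid/, racribid/vibre/, smolog=prepa}

Derivation:
[in] crv p→/racribid
[out] ok
[in] crv p→/lugran
[out] ok
[in] inscribe p→/lugran/flastutr c→grudo
[out] created
[in] inscribe p→/smolog c→prepa
[out] created
[in] crv p→/racribid/vibre
[out] ok


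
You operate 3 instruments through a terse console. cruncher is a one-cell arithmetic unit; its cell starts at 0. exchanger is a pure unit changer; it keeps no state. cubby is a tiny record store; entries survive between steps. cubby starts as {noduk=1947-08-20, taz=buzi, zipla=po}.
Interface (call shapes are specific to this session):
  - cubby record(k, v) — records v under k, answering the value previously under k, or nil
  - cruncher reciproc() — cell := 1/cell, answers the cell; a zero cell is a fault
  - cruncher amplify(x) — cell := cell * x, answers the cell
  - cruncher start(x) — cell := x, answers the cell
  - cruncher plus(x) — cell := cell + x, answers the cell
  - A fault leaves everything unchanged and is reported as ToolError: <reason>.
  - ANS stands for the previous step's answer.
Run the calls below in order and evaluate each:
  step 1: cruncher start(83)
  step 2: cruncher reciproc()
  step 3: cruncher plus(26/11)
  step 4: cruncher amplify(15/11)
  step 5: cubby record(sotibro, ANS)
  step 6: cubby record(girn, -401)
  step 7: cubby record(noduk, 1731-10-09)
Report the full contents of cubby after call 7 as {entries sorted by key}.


I call cruncher start using x→83, yielding 83.
Using cruncher reciproc, and observe 1/83.
I run cruncher plus using x→26/11, giving 2169/913.
Next I call cruncher amplify using x→15/11, and get 32535/10043.
I use cubby record using k→sotibro, v→ANS, giving nil.
Then cubby record using k→girn, v→-401, giving nil.
I call cubby record using k→noduk, v→1731-10-09, and observe 1947-08-20.

Answer: {girn=-401, noduk=1731-10-09, sotibro=32535/10043, taz=buzi, zipla=po}


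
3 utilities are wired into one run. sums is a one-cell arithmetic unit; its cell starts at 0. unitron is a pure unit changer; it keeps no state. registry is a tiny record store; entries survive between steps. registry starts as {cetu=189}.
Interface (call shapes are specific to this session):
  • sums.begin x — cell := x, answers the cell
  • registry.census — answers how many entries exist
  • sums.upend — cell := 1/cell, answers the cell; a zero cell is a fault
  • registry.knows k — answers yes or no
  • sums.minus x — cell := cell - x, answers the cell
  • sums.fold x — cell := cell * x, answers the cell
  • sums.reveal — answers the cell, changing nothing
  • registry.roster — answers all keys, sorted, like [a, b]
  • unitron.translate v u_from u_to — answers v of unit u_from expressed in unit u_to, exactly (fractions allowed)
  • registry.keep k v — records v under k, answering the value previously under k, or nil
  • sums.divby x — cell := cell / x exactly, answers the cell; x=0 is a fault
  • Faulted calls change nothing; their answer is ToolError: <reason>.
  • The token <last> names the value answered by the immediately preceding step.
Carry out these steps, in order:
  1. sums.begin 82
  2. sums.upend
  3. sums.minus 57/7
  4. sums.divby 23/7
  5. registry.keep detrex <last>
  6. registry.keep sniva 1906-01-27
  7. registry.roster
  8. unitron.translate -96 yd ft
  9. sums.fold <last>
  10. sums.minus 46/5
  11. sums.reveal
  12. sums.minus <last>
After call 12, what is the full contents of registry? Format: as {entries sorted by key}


Answer: {cetu=189, detrex=-4667/1886, sniva=1906-01-27}

Derivation:
[in] begin x=82
[out] 82
[in] upend
[out] 1/82
[in] minus x=57/7
[out] -4667/574
[in] divby x=23/7
[out] -4667/1886
[in] keep k=detrex v=<last>
[out] nil
[in] keep k=sniva v=1906-01-27
[out] nil
[in] roster
[out] [cetu, detrex, sniva]
[in] translate v=-96 u_from=yd u_to=ft
[out] -288
[in] fold x=<last>
[out] 672048/943
[in] minus x=46/5
[out] 3316862/4715
[in] reveal
[out] 3316862/4715
[in] minus x=<last>
[out] 0


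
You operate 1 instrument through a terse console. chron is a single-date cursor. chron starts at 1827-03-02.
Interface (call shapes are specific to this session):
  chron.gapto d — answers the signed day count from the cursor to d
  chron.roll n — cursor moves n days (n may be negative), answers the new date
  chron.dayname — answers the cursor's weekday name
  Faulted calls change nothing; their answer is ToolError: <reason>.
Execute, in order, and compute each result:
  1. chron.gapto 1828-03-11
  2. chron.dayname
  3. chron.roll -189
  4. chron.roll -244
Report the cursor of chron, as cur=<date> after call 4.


Answer: cur=1825-12-24

Derivation:
% 1. chron.gapto(d→1828-03-11) : 375
% 2. chron.dayname() : Friday
% 3. chron.roll(n→-189) : 1826-08-25
% 4. chron.roll(n→-244) : 1825-12-24


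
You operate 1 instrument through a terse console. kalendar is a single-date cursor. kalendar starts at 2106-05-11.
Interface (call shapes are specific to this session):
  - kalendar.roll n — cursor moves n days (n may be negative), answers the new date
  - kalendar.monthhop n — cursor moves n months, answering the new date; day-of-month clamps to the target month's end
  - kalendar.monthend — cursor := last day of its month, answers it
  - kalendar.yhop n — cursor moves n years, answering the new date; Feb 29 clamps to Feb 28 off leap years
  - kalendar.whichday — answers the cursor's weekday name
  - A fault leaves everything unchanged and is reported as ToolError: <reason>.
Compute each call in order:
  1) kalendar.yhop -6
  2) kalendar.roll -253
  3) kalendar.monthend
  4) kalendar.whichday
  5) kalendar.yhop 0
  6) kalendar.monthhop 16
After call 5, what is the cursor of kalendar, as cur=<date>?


Answer: cur=2099-08-31

Derivation:
% yhop n='-6'
  2100-05-11
% roll n='-253'
  2099-08-31
% monthend
  2099-08-31
% whichday
  Monday
% yhop n='0'
  2099-08-31
% monthhop n='16'
  2100-12-31


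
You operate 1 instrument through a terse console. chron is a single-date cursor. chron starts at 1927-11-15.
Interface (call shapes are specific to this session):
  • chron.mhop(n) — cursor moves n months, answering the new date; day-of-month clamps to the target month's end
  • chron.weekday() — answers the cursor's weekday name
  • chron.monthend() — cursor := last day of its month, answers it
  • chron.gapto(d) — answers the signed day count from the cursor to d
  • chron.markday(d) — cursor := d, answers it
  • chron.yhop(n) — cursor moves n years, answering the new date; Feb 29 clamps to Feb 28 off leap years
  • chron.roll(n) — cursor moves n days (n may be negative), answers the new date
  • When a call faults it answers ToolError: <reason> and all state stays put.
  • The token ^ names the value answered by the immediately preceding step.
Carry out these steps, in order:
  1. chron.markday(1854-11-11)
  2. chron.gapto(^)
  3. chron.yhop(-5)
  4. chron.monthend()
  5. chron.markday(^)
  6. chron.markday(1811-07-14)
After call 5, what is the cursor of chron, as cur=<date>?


-> chron.markday(d: 1854-11-11)
<- 1854-11-11
-> chron.gapto(d: ^)
<- 0
-> chron.yhop(n: -5)
<- 1849-11-11
-> chron.monthend()
<- 1849-11-30
-> chron.markday(d: ^)
<- 1849-11-30
-> chron.markday(d: 1811-07-14)
<- 1811-07-14

Answer: cur=1849-11-30


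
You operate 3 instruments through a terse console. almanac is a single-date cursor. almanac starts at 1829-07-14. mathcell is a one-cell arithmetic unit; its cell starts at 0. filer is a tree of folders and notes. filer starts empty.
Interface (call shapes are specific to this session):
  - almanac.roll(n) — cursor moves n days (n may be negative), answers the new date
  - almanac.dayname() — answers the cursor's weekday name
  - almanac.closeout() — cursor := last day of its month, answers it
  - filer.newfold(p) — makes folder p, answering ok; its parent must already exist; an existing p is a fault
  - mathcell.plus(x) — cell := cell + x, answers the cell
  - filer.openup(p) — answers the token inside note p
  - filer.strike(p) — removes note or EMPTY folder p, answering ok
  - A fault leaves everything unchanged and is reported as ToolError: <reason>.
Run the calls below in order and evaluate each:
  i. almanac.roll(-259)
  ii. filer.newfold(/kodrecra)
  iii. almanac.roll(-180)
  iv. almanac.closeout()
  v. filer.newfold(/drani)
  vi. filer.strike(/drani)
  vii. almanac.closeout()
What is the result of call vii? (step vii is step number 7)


Answer: 1828-05-31

Derivation:
-- roll(n: -259) -> 1828-10-28
-- newfold(p: /kodrecra) -> ok
-- roll(n: -180) -> 1828-05-01
-- closeout() -> 1828-05-31
-- newfold(p: /drani) -> ok
-- strike(p: /drani) -> ok
-- closeout() -> 1828-05-31


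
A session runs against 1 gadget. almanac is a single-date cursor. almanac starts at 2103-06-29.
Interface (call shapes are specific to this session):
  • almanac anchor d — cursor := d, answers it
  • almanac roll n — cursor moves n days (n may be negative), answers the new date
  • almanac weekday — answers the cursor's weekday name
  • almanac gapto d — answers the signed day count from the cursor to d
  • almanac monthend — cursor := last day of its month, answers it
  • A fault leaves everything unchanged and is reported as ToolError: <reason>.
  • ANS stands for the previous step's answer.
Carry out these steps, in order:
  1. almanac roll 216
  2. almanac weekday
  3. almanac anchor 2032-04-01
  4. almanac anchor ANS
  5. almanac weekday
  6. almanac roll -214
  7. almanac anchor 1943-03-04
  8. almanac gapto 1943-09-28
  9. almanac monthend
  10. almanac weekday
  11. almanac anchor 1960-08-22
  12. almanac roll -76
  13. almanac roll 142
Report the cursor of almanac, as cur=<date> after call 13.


Using almanac roll using 216, yielding 2104-01-31.
I call almanac weekday(), and get Thursday.
I try almanac anchor using 2032-04-01, and see 2032-04-01.
Invoking almanac anchor using ANS, which returns 2032-04-01.
I invoke almanac weekday(), and observe Thursday.
Now I run almanac roll using -214, giving 2031-08-31.
I run almanac anchor using 1943-03-04, and get 1943-03-04.
Now I run almanac gapto using 1943-09-28: 208.
I use almanac monthend(), and get 1943-03-31.
Next I call almanac weekday(): Wednesday.
Invoking almanac anchor using 1960-08-22, yielding 1960-08-22.
I call almanac roll using -76, yielding 1960-06-07.
Next I call almanac roll using 142, — result: 1960-10-27.

Answer: cur=1960-10-27


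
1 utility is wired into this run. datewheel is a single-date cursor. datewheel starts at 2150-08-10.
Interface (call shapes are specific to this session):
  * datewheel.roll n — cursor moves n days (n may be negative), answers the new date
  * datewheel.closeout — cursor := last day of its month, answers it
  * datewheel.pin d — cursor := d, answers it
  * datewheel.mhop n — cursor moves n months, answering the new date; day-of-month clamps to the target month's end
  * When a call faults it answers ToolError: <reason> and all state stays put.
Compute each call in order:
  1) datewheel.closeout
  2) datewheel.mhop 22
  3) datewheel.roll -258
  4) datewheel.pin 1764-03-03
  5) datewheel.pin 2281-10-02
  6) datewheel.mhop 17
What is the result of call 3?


Answer: 2151-10-16

Derivation:
-- datewheel.closeout() == 2150-08-31
-- datewheel.mhop(n='22') == 2152-06-30
-- datewheel.roll(n='-258') == 2151-10-16
-- datewheel.pin(d='1764-03-03') == 1764-03-03
-- datewheel.pin(d='2281-10-02') == 2281-10-02
-- datewheel.mhop(n='17') == 2283-03-02


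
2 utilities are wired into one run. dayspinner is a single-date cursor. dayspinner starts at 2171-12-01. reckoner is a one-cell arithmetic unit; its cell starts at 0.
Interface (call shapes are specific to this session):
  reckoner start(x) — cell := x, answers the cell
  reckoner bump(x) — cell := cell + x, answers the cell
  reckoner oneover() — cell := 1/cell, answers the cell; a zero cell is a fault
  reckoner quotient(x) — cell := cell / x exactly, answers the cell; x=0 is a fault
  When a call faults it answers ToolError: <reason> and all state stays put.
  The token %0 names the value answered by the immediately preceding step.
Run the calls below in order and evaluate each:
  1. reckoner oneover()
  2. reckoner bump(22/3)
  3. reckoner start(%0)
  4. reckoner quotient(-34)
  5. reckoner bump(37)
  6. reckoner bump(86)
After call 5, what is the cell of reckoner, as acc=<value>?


Answer: acc=1876/51

Derivation:
==> reckoner oneover()
<== ToolError: reciprocal of zero
==> reckoner bump(x=22/3)
<== 22/3
==> reckoner start(x=%0)
<== 22/3
==> reckoner quotient(x=-34)
<== -11/51
==> reckoner bump(x=37)
<== 1876/51
==> reckoner bump(x=86)
<== 6262/51


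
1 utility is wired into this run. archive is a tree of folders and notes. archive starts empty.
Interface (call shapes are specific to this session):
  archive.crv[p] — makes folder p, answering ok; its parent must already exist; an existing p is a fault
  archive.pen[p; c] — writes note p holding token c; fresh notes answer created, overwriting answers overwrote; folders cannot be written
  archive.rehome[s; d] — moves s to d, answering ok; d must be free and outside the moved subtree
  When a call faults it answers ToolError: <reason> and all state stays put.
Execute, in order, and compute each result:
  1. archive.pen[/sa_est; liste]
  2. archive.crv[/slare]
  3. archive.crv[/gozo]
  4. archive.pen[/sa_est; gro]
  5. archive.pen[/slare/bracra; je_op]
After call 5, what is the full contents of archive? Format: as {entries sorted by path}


Answer: {gozo/, sa_est=gro, slare/, slare/bracra=je_op}

Derivation:
;; archive.pen(p='/sa_est', c='liste') : created
;; archive.crv(p='/slare') : ok
;; archive.crv(p='/gozo') : ok
;; archive.pen(p='/sa_est', c='gro') : overwrote
;; archive.pen(p='/slare/bracra', c='je_op') : created


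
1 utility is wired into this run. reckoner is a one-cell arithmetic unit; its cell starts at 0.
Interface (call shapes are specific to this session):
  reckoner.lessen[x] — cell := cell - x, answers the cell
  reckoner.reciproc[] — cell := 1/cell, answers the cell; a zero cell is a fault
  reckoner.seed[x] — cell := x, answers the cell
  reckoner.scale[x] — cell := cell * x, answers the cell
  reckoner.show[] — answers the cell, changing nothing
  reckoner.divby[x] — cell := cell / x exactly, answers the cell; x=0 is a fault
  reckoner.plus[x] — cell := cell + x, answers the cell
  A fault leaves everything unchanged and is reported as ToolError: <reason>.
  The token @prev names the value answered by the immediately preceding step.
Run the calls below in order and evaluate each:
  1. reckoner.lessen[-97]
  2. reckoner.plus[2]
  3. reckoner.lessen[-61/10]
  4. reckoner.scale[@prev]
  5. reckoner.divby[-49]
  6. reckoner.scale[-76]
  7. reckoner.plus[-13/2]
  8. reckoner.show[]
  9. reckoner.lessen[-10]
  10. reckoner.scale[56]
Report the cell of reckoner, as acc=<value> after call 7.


Answer: acc=41958913/2450

Derivation:
-- 1. lessen(x='-97') ~> 97
-- 2. plus(x='2') ~> 99
-- 3. lessen(x='-61/10') ~> 1051/10
-- 4. scale(x='@prev') ~> 1104601/100
-- 5. divby(x='-49') ~> -1104601/4900
-- 6. scale(x='-76') ~> 20987419/1225
-- 7. plus(x='-13/2') ~> 41958913/2450
-- 8. show() ~> 41958913/2450
-- 9. lessen(x='-10') ~> 41983413/2450
-- 10. scale(x='56') ~> 167933652/175


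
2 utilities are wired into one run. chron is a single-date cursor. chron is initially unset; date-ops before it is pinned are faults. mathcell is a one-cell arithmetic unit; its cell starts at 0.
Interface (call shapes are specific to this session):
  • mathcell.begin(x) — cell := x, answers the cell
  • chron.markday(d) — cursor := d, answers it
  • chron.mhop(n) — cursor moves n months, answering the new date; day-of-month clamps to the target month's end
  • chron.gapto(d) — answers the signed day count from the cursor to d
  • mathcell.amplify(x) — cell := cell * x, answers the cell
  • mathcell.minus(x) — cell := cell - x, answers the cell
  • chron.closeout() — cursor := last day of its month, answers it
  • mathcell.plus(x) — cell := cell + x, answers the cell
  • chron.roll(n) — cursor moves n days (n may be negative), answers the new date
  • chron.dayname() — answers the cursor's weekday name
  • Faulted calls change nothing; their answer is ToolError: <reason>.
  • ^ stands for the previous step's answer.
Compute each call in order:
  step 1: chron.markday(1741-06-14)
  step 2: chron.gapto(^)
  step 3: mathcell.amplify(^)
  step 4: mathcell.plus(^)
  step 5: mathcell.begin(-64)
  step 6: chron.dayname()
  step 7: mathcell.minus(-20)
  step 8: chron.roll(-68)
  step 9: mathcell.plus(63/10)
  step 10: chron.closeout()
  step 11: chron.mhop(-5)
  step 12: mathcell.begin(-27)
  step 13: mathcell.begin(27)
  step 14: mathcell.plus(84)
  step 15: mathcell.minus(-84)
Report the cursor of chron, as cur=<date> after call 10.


Answer: cur=1741-04-30

Derivation:
// 1. chron.markday(d: 1741-06-14) => 1741-06-14
// 2. chron.gapto(d: ^) => 0
// 3. mathcell.amplify(x: ^) => 0
// 4. mathcell.plus(x: ^) => 0
// 5. mathcell.begin(x: -64) => -64
// 6. chron.dayname() => Wednesday
// 7. mathcell.minus(x: -20) => -44
// 8. chron.roll(n: -68) => 1741-04-07
// 9. mathcell.plus(x: 63/10) => -377/10
// 10. chron.closeout() => 1741-04-30
// 11. chron.mhop(n: -5) => 1740-11-30
// 12. mathcell.begin(x: -27) => -27
// 13. mathcell.begin(x: 27) => 27
// 14. mathcell.plus(x: 84) => 111
// 15. mathcell.minus(x: -84) => 195


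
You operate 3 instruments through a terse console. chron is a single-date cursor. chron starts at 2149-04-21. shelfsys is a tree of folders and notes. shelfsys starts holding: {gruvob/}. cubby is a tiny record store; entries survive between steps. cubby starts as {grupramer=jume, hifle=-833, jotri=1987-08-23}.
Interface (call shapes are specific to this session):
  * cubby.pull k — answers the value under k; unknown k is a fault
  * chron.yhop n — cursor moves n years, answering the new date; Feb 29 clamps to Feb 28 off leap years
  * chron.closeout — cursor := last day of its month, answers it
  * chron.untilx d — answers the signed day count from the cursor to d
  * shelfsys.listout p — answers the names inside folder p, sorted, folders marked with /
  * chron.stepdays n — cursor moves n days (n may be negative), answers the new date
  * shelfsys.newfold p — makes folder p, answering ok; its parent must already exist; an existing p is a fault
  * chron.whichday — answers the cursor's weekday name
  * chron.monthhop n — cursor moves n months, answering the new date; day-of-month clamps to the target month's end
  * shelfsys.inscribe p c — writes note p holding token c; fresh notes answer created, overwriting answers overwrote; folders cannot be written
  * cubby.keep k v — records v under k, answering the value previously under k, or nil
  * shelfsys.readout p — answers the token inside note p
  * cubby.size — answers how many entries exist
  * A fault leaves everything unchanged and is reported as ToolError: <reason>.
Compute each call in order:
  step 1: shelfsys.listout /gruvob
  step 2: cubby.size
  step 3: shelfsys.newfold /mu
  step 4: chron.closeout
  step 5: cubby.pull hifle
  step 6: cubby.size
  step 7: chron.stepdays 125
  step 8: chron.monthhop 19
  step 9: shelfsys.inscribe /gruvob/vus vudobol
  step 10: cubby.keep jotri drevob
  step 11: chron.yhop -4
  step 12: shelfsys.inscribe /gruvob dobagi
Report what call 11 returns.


==> shelfsys.listout(/gruvob)
<== []
==> cubby.size()
<== 3
==> shelfsys.newfold(/mu)
<== ok
==> chron.closeout()
<== 2149-04-30
==> cubby.pull(hifle)
<== -833
==> cubby.size()
<== 3
==> chron.stepdays(125)
<== 2149-09-02
==> chron.monthhop(19)
<== 2151-04-02
==> shelfsys.inscribe(/gruvob/vus, vudobol)
<== created
==> cubby.keep(jotri, drevob)
<== 1987-08-23
==> chron.yhop(-4)
<== 2147-04-02
==> shelfsys.inscribe(/gruvob, dobagi)
<== ToolError: is a directory

Answer: 2147-04-02


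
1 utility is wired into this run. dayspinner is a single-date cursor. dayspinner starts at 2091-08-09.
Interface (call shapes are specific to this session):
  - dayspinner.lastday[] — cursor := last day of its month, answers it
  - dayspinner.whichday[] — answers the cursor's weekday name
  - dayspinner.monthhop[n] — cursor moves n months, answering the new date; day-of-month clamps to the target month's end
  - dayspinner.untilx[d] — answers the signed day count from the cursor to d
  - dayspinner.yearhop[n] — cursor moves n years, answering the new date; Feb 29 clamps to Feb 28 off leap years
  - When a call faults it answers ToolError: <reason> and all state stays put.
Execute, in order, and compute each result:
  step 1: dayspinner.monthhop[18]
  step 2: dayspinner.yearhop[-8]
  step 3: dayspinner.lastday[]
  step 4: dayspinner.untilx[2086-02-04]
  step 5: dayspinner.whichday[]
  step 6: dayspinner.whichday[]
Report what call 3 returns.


Answer: 2085-02-28

Derivation:
Now I run dayspinner.monthhop using n→18, — result: 2093-02-09.
Calling dayspinner.yearhop using n→-8: 2085-02-09.
I run dayspinner.lastday(), → 2085-02-28.
Next I call dayspinner.untilx using d→2086-02-04, and get 341.
Now I run dayspinner.whichday, → Wednesday.
I call dayspinner.whichday, which returns Wednesday.


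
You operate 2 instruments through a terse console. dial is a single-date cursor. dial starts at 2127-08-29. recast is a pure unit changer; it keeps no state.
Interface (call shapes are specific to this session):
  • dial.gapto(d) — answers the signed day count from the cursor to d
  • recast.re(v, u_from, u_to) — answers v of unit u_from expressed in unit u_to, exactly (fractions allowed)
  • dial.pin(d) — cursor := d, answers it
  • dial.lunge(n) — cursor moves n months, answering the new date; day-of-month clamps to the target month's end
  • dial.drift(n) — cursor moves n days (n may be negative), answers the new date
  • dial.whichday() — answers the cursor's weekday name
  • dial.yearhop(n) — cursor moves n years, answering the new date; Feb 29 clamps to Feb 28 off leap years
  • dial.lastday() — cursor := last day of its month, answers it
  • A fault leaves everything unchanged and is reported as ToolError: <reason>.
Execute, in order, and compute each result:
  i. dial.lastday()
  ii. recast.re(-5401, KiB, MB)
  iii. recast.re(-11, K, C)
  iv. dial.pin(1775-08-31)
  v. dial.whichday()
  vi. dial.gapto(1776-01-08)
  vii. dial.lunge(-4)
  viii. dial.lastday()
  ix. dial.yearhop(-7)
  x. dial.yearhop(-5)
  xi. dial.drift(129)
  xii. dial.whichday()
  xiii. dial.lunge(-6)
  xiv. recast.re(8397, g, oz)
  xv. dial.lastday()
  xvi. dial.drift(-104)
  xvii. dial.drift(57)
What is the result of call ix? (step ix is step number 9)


Answer: 1768-04-30

Derivation:
% 1. dial.lastday() -> 2127-08-31
% 2. recast.re(v→-5401, u_from→KiB, u_to→MB) -> -86416/15625
% 3. recast.re(v→-11, u_from→K, u_to→C) -> -5683/20
% 4. dial.pin(d→1775-08-31) -> 1775-08-31
% 5. dial.whichday() -> Thursday
% 6. dial.gapto(d→1776-01-08) -> 130
% 7. dial.lunge(n→-4) -> 1775-04-30
% 8. dial.lastday() -> 1775-04-30
% 9. dial.yearhop(n→-7) -> 1768-04-30
% 10. dial.yearhop(n→-5) -> 1763-04-30
% 11. dial.drift(n→129) -> 1763-09-06
% 12. dial.whichday() -> Tuesday
% 13. dial.lunge(n→-6) -> 1763-03-06
% 14. recast.re(v→8397, u_from→g, u_to→oz) -> 13435200000/45359237
% 15. dial.lastday() -> 1763-03-31
% 16. dial.drift(n→-104) -> 1762-12-17
% 17. dial.drift(n→57) -> 1763-02-12


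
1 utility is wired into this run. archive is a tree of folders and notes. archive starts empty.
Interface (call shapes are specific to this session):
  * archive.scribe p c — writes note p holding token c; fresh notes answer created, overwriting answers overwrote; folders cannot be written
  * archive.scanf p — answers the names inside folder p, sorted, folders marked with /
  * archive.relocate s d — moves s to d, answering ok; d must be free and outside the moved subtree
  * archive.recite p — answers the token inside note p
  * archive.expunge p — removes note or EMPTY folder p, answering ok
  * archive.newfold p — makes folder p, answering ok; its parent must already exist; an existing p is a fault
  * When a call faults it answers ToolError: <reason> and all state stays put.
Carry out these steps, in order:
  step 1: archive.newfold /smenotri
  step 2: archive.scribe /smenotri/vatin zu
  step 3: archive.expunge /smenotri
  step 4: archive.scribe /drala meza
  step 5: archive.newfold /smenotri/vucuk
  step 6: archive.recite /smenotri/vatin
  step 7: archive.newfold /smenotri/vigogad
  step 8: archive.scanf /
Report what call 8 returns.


Answer: [drala, smenotri/]

Derivation:
·→ archive.newfold(p='/smenotri')
·← ok
·→ archive.scribe(p='/smenotri/vatin', c='zu')
·← created
·→ archive.expunge(p='/smenotri')
·← ToolError: not empty
·→ archive.scribe(p='/drala', c='meza')
·← created
·→ archive.newfold(p='/smenotri/vucuk')
·← ok
·→ archive.recite(p='/smenotri/vatin')
·← zu
·→ archive.newfold(p='/smenotri/vigogad')
·← ok
·→ archive.scanf(p='/')
·← [drala, smenotri/]


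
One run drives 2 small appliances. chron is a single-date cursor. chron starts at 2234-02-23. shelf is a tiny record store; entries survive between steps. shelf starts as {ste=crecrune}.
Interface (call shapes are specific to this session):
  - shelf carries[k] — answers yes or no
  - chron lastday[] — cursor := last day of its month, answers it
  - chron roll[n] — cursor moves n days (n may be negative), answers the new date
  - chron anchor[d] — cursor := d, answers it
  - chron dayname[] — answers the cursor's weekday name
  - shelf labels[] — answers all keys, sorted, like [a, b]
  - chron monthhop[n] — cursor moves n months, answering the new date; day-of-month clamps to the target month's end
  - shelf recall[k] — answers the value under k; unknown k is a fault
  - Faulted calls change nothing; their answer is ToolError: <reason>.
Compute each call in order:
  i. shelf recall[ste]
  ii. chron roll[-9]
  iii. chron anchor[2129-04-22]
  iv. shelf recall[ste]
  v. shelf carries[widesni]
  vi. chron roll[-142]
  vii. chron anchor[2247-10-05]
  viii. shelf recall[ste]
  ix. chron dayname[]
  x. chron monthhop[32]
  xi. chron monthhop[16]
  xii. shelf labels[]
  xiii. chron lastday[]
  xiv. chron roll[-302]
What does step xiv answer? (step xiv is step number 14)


$ shelf recall ste
= crecrune
$ chron roll -9
= 2234-02-14
$ chron anchor 2129-04-22
= 2129-04-22
$ shelf recall ste
= crecrune
$ shelf carries widesni
= no
$ chron roll -142
= 2128-12-01
$ chron anchor 2247-10-05
= 2247-10-05
$ shelf recall ste
= crecrune
$ chron dayname
= Tuesday
$ chron monthhop 32
= 2250-06-05
$ chron monthhop 16
= 2251-10-05
$ shelf labels
= [ste]
$ chron lastday
= 2251-10-31
$ chron roll -302
= 2251-01-02

Answer: 2251-01-02


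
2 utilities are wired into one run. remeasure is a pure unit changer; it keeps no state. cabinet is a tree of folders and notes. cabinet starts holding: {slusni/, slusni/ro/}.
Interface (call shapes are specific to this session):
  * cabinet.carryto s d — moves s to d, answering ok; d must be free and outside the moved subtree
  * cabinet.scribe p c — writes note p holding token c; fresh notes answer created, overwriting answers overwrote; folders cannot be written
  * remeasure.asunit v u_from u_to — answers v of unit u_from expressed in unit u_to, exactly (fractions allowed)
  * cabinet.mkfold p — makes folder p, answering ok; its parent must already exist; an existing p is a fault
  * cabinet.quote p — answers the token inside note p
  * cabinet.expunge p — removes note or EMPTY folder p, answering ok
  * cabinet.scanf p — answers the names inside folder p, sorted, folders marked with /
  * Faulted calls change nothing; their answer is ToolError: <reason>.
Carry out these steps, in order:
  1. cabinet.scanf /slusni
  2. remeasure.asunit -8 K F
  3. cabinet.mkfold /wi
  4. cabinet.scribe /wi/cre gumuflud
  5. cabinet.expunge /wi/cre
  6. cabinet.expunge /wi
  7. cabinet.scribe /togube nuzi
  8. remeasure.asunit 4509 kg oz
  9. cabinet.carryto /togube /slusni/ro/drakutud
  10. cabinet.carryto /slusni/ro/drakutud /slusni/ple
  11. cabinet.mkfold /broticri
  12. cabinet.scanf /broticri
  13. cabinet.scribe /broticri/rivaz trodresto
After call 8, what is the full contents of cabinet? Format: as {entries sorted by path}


Invoking scanf with /slusni, and observe [ro/].
Then asunit with -8, K, F, and see -47407/100.
Next I call mkfold with /wi: ok.
I invoke scribe with /wi/cre, gumuflud, and observe created.
Using expunge with /wi/cre, — result: ok.
I run expunge with /wi, and observe ok.
I call scribe with /togube, nuzi, and observe created.
I invoke asunit with 4509, kg, oz: 7214400000000/45359237.
Next I call carryto with /togube, /slusni/ro/drakutud, and observe ok.
I invoke carryto with /slusni/ro/drakutud, /slusni/ple, → ok.
Now I run mkfold with /broticri, giving ok.
Now I run scanf with /broticri, giving [].
Using scribe with /broticri/rivaz, trodresto, and observe created.

Answer: {slusni/, slusni/ro/, togube=nuzi}


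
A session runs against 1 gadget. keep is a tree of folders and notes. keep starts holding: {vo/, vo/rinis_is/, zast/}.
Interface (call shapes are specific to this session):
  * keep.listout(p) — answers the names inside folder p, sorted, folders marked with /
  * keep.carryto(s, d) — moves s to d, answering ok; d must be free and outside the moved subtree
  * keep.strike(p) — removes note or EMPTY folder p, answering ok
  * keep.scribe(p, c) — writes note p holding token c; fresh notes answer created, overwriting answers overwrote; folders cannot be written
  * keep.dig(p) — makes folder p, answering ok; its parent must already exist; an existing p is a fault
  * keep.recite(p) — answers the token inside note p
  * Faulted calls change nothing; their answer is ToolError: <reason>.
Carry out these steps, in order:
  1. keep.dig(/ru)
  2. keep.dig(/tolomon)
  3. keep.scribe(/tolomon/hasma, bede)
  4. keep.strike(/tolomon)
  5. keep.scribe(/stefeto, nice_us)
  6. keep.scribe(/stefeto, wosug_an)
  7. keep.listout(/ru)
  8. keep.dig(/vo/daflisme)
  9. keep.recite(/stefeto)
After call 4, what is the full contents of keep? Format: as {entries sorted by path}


% dig p=/ru
:: ok
% dig p=/tolomon
:: ok
% scribe p=/tolomon/hasma c=bede
:: created
% strike p=/tolomon
:: ToolError: not empty
% scribe p=/stefeto c=nice_us
:: created
% scribe p=/stefeto c=wosug_an
:: overwrote
% listout p=/ru
:: []
% dig p=/vo/daflisme
:: ok
% recite p=/stefeto
:: wosug_an

Answer: {ru/, tolomon/, tolomon/hasma=bede, vo/, vo/rinis_is/, zast/}


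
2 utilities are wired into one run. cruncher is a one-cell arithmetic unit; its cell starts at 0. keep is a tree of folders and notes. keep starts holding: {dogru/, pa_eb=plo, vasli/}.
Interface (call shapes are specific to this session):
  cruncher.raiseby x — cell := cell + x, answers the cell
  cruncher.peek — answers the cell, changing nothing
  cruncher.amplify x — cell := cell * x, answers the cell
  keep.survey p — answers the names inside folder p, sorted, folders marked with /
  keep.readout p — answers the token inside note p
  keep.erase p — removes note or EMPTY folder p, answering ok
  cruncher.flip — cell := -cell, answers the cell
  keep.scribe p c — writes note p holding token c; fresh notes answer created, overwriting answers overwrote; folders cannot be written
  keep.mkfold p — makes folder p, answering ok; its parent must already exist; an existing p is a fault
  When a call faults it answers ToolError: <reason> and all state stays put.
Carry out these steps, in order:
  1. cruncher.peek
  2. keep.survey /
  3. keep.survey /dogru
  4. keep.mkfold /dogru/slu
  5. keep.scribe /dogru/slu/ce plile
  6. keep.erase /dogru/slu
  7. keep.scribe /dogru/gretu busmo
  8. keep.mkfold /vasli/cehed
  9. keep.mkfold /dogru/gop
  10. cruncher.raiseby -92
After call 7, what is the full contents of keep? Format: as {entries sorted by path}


# cruncher.peek() ~> 0
# keep.survey(p=/) ~> [dogru/, pa_eb, vasli/]
# keep.survey(p=/dogru) ~> []
# keep.mkfold(p=/dogru/slu) ~> ok
# keep.scribe(p=/dogru/slu/ce, c=plile) ~> created
# keep.erase(p=/dogru/slu) ~> ToolError: not empty
# keep.scribe(p=/dogru/gretu, c=busmo) ~> created
# keep.mkfold(p=/vasli/cehed) ~> ok
# keep.mkfold(p=/dogru/gop) ~> ok
# cruncher.raiseby(x=-92) ~> -92

Answer: {dogru/, dogru/gretu=busmo, dogru/slu/, dogru/slu/ce=plile, pa_eb=plo, vasli/}


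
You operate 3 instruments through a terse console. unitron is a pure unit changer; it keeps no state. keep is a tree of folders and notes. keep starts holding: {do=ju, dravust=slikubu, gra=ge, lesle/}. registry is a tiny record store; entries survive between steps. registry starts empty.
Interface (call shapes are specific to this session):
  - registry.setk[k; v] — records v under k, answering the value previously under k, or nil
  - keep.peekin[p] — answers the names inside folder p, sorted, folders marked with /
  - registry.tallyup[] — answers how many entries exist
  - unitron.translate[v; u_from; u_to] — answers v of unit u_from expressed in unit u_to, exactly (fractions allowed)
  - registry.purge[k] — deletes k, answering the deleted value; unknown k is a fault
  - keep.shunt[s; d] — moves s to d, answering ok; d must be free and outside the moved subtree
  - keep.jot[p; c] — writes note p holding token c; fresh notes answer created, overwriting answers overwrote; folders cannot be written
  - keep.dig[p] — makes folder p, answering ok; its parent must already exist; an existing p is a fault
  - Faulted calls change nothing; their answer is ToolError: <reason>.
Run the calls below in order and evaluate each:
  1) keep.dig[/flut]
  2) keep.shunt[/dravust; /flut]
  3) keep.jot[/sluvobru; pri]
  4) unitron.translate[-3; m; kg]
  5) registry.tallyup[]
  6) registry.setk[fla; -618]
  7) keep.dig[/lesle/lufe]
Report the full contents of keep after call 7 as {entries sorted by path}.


Answer: {do=ju, dravust=slikubu, flut/, gra=ge, lesle/, lesle/lufe/, sluvobru=pri}

Derivation:
>>> keep.dig p: /flut
= ok
>>> keep.shunt s: /dravust d: /flut
= ToolError: exists
>>> keep.jot p: /sluvobru c: pri
= created
>>> unitron.translate v: -3 u_from: m u_to: kg
= ToolError: incompatible units
>>> registry.tallyup
= 0
>>> registry.setk k: fla v: -618
= nil
>>> keep.dig p: /lesle/lufe
= ok


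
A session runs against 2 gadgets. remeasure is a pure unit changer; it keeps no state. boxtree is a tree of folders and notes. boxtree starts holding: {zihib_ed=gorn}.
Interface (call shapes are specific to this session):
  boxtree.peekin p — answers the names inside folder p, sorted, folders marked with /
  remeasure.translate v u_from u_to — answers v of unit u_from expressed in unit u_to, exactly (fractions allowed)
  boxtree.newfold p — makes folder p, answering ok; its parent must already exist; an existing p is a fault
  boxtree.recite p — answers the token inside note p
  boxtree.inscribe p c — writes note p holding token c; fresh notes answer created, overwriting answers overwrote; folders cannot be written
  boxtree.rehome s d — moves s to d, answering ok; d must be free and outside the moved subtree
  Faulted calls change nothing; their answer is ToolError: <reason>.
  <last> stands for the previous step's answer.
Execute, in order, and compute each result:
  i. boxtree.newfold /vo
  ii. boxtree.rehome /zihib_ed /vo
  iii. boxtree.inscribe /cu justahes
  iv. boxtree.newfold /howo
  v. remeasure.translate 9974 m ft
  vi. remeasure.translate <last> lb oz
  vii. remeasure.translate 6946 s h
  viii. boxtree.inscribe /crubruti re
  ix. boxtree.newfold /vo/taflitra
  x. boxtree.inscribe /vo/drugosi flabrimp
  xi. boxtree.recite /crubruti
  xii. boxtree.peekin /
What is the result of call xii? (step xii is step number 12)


% boxtree.newfold /vo
:: ok
% boxtree.rehome /zihib_ed /vo
:: ToolError: exists
% boxtree.inscribe /cu justahes
:: created
% boxtree.newfold /howo
:: ok
% remeasure.translate 9974 m ft
:: 12467500/381
% remeasure.translate <last> lb oz
:: 199480000/381
% remeasure.translate 6946 s h
:: 3473/1800
% boxtree.inscribe /crubruti re
:: created
% boxtree.newfold /vo/taflitra
:: ok
% boxtree.inscribe /vo/drugosi flabrimp
:: created
% boxtree.recite /crubruti
:: re
% boxtree.peekin /
:: [crubruti, cu, howo/, vo/, zihib_ed]

Answer: [crubruti, cu, howo/, vo/, zihib_ed]


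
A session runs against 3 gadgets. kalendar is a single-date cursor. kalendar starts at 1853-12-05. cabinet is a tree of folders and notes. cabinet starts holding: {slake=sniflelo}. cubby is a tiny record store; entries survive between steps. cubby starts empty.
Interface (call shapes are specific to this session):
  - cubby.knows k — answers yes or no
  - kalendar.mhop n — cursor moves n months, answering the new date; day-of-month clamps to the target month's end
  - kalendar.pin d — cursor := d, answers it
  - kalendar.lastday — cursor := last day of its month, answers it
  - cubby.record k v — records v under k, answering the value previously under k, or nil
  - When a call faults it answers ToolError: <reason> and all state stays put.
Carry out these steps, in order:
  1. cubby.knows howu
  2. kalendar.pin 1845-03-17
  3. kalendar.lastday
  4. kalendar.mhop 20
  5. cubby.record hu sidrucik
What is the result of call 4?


Answer: 1846-11-30

Derivation:
-- 1. cubby.knows(k=howu) -> no
-- 2. kalendar.pin(d=1845-03-17) -> 1845-03-17
-- 3. kalendar.lastday() -> 1845-03-31
-- 4. kalendar.mhop(n=20) -> 1846-11-30
-- 5. cubby.record(k=hu, v=sidrucik) -> nil


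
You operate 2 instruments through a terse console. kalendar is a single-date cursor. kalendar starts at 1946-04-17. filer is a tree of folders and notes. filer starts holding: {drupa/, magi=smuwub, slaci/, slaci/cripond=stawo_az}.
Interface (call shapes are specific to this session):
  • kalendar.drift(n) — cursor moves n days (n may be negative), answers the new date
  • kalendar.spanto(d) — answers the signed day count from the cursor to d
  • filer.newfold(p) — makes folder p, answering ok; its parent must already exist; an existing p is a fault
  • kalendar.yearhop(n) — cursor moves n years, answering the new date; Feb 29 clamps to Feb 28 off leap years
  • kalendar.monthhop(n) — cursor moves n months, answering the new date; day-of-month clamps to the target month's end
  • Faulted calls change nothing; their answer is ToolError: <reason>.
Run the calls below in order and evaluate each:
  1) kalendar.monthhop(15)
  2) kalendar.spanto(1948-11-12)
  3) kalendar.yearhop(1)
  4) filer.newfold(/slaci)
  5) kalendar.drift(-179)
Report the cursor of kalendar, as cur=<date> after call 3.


Answer: cur=1948-07-17

Derivation:
I invoke kalendar.monthhop using n='15', → 1947-07-17.
Using kalendar.spanto using d='1948-11-12', yielding 484.
I run kalendar.yearhop using n='1', → 1948-07-17.
Now I run filer.newfold using p='/slaci', → ToolError: exists.
I run kalendar.drift using n='-179', and observe 1948-01-20.


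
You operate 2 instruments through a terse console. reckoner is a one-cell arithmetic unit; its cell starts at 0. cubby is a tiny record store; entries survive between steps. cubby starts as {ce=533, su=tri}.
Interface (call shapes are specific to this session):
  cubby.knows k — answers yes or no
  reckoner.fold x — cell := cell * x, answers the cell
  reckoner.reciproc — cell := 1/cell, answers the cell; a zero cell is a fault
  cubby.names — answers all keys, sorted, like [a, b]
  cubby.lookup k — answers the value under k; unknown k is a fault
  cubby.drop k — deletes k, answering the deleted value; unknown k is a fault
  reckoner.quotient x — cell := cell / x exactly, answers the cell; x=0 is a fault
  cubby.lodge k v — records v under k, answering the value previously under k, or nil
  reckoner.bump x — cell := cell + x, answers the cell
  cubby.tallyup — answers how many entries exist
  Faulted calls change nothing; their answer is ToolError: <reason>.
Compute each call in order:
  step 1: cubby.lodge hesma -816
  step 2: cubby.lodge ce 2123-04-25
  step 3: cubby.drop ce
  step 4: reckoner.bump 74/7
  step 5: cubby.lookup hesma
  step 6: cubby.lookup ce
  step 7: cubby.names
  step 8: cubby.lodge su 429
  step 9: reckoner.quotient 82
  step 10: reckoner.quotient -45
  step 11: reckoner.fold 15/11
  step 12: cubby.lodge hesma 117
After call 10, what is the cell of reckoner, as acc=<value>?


Answer: acc=-37/12915

Derivation:
[in] cubby.lodge k=hesma v=-816
:: nil
[in] cubby.lodge k=ce v=2123-04-25
:: 533
[in] cubby.drop k=ce
:: 2123-04-25
[in] reckoner.bump x=74/7
:: 74/7
[in] cubby.lookup k=hesma
:: -816
[in] cubby.lookup k=ce
:: ToolError: no such key ce
[in] cubby.names
:: [hesma, su]
[in] cubby.lodge k=su v=429
:: tri
[in] reckoner.quotient x=82
:: 37/287
[in] reckoner.quotient x=-45
:: -37/12915
[in] reckoner.fold x=15/11
:: -37/9471
[in] cubby.lodge k=hesma v=117
:: -816
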